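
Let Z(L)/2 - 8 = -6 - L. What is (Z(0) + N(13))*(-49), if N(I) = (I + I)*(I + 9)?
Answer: -28224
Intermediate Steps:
Z(L) = 4 - 2*L (Z(L) = 16 + 2*(-6 - L) = 16 + (-12 - 2*L) = 4 - 2*L)
N(I) = 2*I*(9 + I) (N(I) = (2*I)*(9 + I) = 2*I*(9 + I))
(Z(0) + N(13))*(-49) = ((4 - 2*0) + 2*13*(9 + 13))*(-49) = ((4 + 0) + 2*13*22)*(-49) = (4 + 572)*(-49) = 576*(-49) = -28224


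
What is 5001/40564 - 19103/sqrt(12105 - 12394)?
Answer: 5001/40564 + 19103*I/17 ≈ 0.12329 + 1123.7*I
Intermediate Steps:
5001/40564 - 19103/sqrt(12105 - 12394) = 5001*(1/40564) - 19103*(-I/17) = 5001/40564 - 19103*(-I/17) = 5001/40564 - (-19103)*I/17 = 5001/40564 + 19103*I/17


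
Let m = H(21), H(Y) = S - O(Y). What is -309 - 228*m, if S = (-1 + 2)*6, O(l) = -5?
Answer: -2817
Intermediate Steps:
S = 6 (S = 1*6 = 6)
H(Y) = 11 (H(Y) = 6 - 1*(-5) = 6 + 5 = 11)
m = 11
-309 - 228*m = -309 - 228*11 = -309 - 2508 = -2817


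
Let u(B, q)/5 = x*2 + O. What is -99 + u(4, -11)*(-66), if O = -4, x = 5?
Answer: -2079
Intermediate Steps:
u(B, q) = 30 (u(B, q) = 5*(5*2 - 4) = 5*(10 - 4) = 5*6 = 30)
-99 + u(4, -11)*(-66) = -99 + 30*(-66) = -99 - 1980 = -2079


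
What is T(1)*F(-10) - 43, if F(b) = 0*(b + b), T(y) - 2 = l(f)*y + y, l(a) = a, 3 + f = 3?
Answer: -43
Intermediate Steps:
f = 0 (f = -3 + 3 = 0)
T(y) = 2 + y (T(y) = 2 + (0*y + y) = 2 + (0 + y) = 2 + y)
F(b) = 0 (F(b) = 0*(2*b) = 0)
T(1)*F(-10) - 43 = (2 + 1)*0 - 43 = 3*0 - 43 = 0 - 43 = -43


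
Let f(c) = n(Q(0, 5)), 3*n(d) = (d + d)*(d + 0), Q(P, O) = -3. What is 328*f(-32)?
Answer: 1968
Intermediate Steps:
n(d) = 2*d**2/3 (n(d) = ((d + d)*(d + 0))/3 = ((2*d)*d)/3 = (2*d**2)/3 = 2*d**2/3)
f(c) = 6 (f(c) = (2/3)*(-3)**2 = (2/3)*9 = 6)
328*f(-32) = 328*6 = 1968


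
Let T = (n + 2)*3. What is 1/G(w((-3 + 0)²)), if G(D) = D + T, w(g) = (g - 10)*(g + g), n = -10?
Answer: -1/42 ≈ -0.023810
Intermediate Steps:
T = -24 (T = (-10 + 2)*3 = -8*3 = -24)
w(g) = 2*g*(-10 + g) (w(g) = (-10 + g)*(2*g) = 2*g*(-10 + g))
G(D) = -24 + D (G(D) = D - 24 = -24 + D)
1/G(w((-3 + 0)²)) = 1/(-24 + 2*(-3 + 0)²*(-10 + (-3 + 0)²)) = 1/(-24 + 2*(-3)²*(-10 + (-3)²)) = 1/(-24 + 2*9*(-10 + 9)) = 1/(-24 + 2*9*(-1)) = 1/(-24 - 18) = 1/(-42) = -1/42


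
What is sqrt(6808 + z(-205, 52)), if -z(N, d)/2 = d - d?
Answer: 2*sqrt(1702) ≈ 82.511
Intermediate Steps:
z(N, d) = 0 (z(N, d) = -2*(d - d) = -2*0 = 0)
sqrt(6808 + z(-205, 52)) = sqrt(6808 + 0) = sqrt(6808) = 2*sqrt(1702)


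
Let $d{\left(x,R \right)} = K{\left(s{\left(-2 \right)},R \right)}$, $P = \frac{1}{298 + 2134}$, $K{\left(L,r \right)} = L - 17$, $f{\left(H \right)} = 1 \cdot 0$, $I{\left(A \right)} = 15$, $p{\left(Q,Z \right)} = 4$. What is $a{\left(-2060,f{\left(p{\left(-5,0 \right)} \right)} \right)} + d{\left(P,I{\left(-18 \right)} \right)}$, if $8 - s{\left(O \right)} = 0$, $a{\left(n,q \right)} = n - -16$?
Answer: $-2053$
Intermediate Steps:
$f{\left(H \right)} = 0$
$a{\left(n,q \right)} = 16 + n$ ($a{\left(n,q \right)} = n + 16 = 16 + n$)
$s{\left(O \right)} = 8$ ($s{\left(O \right)} = 8 - 0 = 8 + 0 = 8$)
$K{\left(L,r \right)} = -17 + L$
$P = \frac{1}{2432} \approx 0.00041118$
$d{\left(x,R \right)} = -9$ ($d{\left(x,R \right)} = -17 + 8 = -9$)
$a{\left(-2060,f{\left(p{\left(-5,0 \right)} \right)} \right)} + d{\left(P,I{\left(-18 \right)} \right)} = \left(16 - 2060\right) - 9 = -2044 - 9 = -2053$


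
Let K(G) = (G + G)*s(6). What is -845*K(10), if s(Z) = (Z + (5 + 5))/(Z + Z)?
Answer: -67600/3 ≈ -22533.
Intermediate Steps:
s(Z) = (10 + Z)/(2*Z) (s(Z) = (Z + 10)/((2*Z)) = (10 + Z)*(1/(2*Z)) = (10 + Z)/(2*Z))
K(G) = 8*G/3 (K(G) = (G + G)*((½)*(10 + 6)/6) = (2*G)*((½)*(⅙)*16) = (2*G)*(4/3) = 8*G/3)
-845*K(10) = -6760*10/3 = -845*80/3 = -67600/3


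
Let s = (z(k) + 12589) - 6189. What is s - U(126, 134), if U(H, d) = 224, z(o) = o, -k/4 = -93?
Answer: 6548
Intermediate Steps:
k = 372 (k = -4*(-93) = 372)
s = 6772 (s = (372 + 12589) - 6189 = 12961 - 6189 = 6772)
s - U(126, 134) = 6772 - 1*224 = 6772 - 224 = 6548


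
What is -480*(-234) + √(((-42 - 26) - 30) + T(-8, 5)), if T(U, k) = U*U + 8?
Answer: 112320 + I*√26 ≈ 1.1232e+5 + 5.099*I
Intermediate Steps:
T(U, k) = 8 + U² (T(U, k) = U² + 8 = 8 + U²)
-480*(-234) + √(((-42 - 26) - 30) + T(-8, 5)) = -480*(-234) + √(((-42 - 26) - 30) + (8 + (-8)²)) = 112320 + √((-68 - 30) + (8 + 64)) = 112320 + √(-98 + 72) = 112320 + √(-26) = 112320 + I*√26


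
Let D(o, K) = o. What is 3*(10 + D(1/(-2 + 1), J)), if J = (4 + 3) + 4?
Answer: 27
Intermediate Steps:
J = 11 (J = 7 + 4 = 11)
3*(10 + D(1/(-2 + 1), J)) = 3*(10 + 1/(-2 + 1)) = 3*(10 + 1/(-1)) = 3*(10 - 1) = 3*9 = 27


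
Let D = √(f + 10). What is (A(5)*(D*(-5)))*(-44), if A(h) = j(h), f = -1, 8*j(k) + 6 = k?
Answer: -165/2 ≈ -82.500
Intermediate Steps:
j(k) = -¾ + k/8
A(h) = -¾ + h/8
D = 3 (D = √(-1 + 10) = √9 = 3)
(A(5)*(D*(-5)))*(-44) = ((-¾ + (⅛)*5)*(3*(-5)))*(-44) = ((-¾ + 5/8)*(-15))*(-44) = -⅛*(-15)*(-44) = (15/8)*(-44) = -165/2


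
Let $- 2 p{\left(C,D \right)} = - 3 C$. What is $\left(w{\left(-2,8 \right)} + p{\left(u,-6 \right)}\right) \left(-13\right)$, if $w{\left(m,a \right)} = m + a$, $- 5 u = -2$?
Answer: $- \frac{429}{5} \approx -85.8$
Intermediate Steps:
$u = \frac{2}{5}$ ($u = \left(- \frac{1}{5}\right) \left(-2\right) = \frac{2}{5} \approx 0.4$)
$p{\left(C,D \right)} = \frac{3 C}{2}$ ($p{\left(C,D \right)} = - \frac{\left(-3\right) C}{2} = \frac{3 C}{2}$)
$w{\left(m,a \right)} = a + m$
$\left(w{\left(-2,8 \right)} + p{\left(u,-6 \right)}\right) \left(-13\right) = \left(\left(8 - 2\right) + \frac{3}{2} \cdot \frac{2}{5}\right) \left(-13\right) = \left(6 + \frac{3}{5}\right) \left(-13\right) = \frac{33}{5} \left(-13\right) = - \frac{429}{5}$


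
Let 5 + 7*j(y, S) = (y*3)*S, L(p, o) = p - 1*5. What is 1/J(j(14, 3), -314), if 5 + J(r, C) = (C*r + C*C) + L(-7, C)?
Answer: 7/652059 ≈ 1.0735e-5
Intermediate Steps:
L(p, o) = -5 + p (L(p, o) = p - 5 = -5 + p)
j(y, S) = -5/7 + 3*S*y/7 (j(y, S) = -5/7 + ((y*3)*S)/7 = -5/7 + ((3*y)*S)/7 = -5/7 + (3*S*y)/7 = -5/7 + 3*S*y/7)
J(r, C) = -17 + C**2 + C*r (J(r, C) = -5 + ((C*r + C*C) + (-5 - 7)) = -5 + ((C*r + C**2) - 12) = -5 + ((C**2 + C*r) - 12) = -5 + (-12 + C**2 + C*r) = -17 + C**2 + C*r)
1/J(j(14, 3), -314) = 1/(-17 + (-314)**2 - 314*(-5/7 + (3/7)*3*14)) = 1/(-17 + 98596 - 314*(-5/7 + 18)) = 1/(-17 + 98596 - 314*121/7) = 1/(-17 + 98596 - 37994/7) = 1/(652059/7) = 7/652059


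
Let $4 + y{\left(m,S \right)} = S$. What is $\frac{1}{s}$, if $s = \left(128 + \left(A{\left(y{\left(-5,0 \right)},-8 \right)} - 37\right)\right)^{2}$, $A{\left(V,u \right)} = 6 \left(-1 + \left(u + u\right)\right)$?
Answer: $\frac{1}{121} \approx 0.0082645$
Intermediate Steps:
$y{\left(m,S \right)} = -4 + S$
$A{\left(V,u \right)} = -6 + 12 u$ ($A{\left(V,u \right)} = 6 \left(-1 + 2 u\right) = -6 + 12 u$)
$s = 121$ ($s = \left(128 + \left(\left(-6 + 12 \left(-8\right)\right) - 37\right)\right)^{2} = \left(128 - 139\right)^{2} = \left(-11\right)^{2} = 121$)
$\frac{1}{s} = \frac{1}{121}$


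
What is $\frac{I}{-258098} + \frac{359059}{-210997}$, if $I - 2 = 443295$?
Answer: $- \frac{186206746891}{54457903706} \approx -3.4193$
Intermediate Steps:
$I = 443297$ ($I = 2 + 443295 = 443297$)
$\frac{I}{-258098} + \frac{359059}{-210997} = \frac{443297}{-258098} + \frac{359059}{-210997} = 443297 \left(- \frac{1}{258098}\right) + 359059 \left(- \frac{1}{210997}\right) = - \frac{443297}{258098} - \frac{359059}{210997} = - \frac{186206746891}{54457903706}$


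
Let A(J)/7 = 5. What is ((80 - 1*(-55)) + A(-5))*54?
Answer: 9180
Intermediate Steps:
A(J) = 35 (A(J) = 7*5 = 35)
((80 - 1*(-55)) + A(-5))*54 = ((80 - 1*(-55)) + 35)*54 = ((80 + 55) + 35)*54 = (135 + 35)*54 = 170*54 = 9180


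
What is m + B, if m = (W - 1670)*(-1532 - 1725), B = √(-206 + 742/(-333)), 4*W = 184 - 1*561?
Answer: 22984649/4 + 2*I*√641395/111 ≈ 5.7462e+6 + 14.43*I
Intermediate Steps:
W = -377/4 (W = (184 - 1*561)/4 = (184 - 561)/4 = (¼)*(-377) = -377/4 ≈ -94.250)
B = 2*I*√641395/111 (B = √(-206 + 742*(-1/333)) = √(-206 - 742/333) = √(-69340/333) = 2*I*√641395/111 ≈ 14.43*I)
m = 22984649/4 (m = (-377/4 - 1670)*(-1532 - 1725) = -7057/4*(-3257) = 22984649/4 ≈ 5.7462e+6)
m + B = 22984649/4 + 2*I*√641395/111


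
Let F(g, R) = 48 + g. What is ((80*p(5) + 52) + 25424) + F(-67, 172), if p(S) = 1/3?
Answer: 76451/3 ≈ 25484.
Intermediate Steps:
p(S) = ⅓
((80*p(5) + 52) + 25424) + F(-67, 172) = ((80*(⅓) + 52) + 25424) + (48 - 67) = ((80/3 + 52) + 25424) - 19 = (236/3 + 25424) - 19 = 76508/3 - 19 = 76451/3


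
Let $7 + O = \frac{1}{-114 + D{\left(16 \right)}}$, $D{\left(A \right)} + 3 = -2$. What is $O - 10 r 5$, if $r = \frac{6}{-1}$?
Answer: $- \frac{250200}{119} \approx -2102.5$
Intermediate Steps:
$D{\left(A \right)} = -5$ ($D{\left(A \right)} = -3 - 2 = -5$)
$r = -6$ ($r = 6 \left(-1\right) = -6$)
$O = - \frac{834}{119}$ ($O = -7 + \frac{1}{-114 - 5} = -7 + \frac{1}{-119} = -7 - \frac{1}{119} = - \frac{834}{119} \approx -7.0084$)
$O - 10 r 5 = - \frac{834 \left(-10\right) \left(-6\right) 5}{119} = - \frac{834 \cdot 60 \cdot 5}{119} = \left(- \frac{834}{119}\right) 300 = - \frac{250200}{119}$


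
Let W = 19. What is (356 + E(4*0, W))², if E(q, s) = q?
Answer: 126736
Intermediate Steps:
(356 + E(4*0, W))² = (356 + 4*0)² = (356 + 0)² = 356² = 126736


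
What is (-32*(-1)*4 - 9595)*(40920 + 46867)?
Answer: -831079529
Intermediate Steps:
(-32*(-1)*4 - 9595)*(40920 + 46867) = (32*4 - 9595)*87787 = (128 - 9595)*87787 = -9467*87787 = -831079529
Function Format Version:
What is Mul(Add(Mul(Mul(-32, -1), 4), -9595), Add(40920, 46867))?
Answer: -831079529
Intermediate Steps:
Mul(Add(Mul(Mul(-32, -1), 4), -9595), Add(40920, 46867)) = Mul(Add(Mul(32, 4), -9595), 87787) = Mul(Add(128, -9595), 87787) = Mul(-9467, 87787) = -831079529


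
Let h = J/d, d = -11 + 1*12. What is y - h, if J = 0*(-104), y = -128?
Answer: -128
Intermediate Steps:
d = 1 (d = -11 + 12 = 1)
J = 0
h = 0 (h = 0/1 = 0*1 = 0)
y - h = -128 - 1*0 = -128 + 0 = -128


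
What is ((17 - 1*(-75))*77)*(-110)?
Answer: -779240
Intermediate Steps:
((17 - 1*(-75))*77)*(-110) = ((17 + 75)*77)*(-110) = (92*77)*(-110) = 7084*(-110) = -779240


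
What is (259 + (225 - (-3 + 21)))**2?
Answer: 217156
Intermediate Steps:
(259 + (225 - (-3 + 21)))**2 = (259 + (225 - 1*18))**2 = (259 + (225 - 18))**2 = (259 + 207)**2 = 466**2 = 217156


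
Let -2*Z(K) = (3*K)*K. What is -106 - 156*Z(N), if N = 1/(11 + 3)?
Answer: -10271/98 ≈ -104.81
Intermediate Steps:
N = 1/14 ≈ 0.071429
Z(K) = -3*K**2/2 (Z(K) = -3*K*K/2 = -3*K**2/2)
-106 - 156*Z(N) = -106 - (-234)*(1/14)**2 = -106 - (-234)/196 = -106 - 156*(-3/392) = -106 + 117/98 = -10271/98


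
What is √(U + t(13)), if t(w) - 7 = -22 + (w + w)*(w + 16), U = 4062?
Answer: √4801 ≈ 69.289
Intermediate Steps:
t(w) = -15 + 2*w*(16 + w) (t(w) = 7 + (-22 + (w + w)*(w + 16)) = 7 + (-22 + (2*w)*(16 + w)) = 7 + (-22 + 2*w*(16 + w)) = -15 + 2*w*(16 + w))
√(U + t(13)) = √(4062 + (-15 + 2*13² + 32*13)) = √(4062 + (-15 + 2*169 + 416)) = √(4062 + (-15 + 338 + 416)) = √(4062 + 739) = √4801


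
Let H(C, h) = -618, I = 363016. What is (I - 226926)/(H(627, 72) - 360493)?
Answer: -136090/361111 ≈ -0.37686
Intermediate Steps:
(I - 226926)/(H(627, 72) - 360493) = (363016 - 226926)/(-618 - 360493) = 136090/(-361111) = 136090*(-1/361111) = -136090/361111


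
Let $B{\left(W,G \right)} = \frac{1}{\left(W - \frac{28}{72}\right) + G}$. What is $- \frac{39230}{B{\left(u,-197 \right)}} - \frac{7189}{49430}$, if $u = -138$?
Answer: $\frac{5853290704949}{444870} \approx 1.3157 \cdot 10^{7}$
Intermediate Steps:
$B{\left(W,G \right)} = \frac{1}{- \frac{7}{18} + G + W}$ ($B{\left(W,G \right)} = \frac{1}{\left(W - \frac{7}{18}\right) + G} = \frac{1}{\left(- \frac{7}{18} + W\right) + G} = \frac{1}{- \frac{7}{18} + G + W}$)
$- \frac{39230}{B{\left(u,-197 \right)}} - \frac{7189}{49430} = - \frac{39230}{18 \frac{1}{-7 + 18 \left(-197\right) + 18 \left(-138\right)}} - \frac{7189}{49430} = - \frac{39230}{18 \frac{1}{-7 - 3546 - 2484}} - \frac{7189}{49430} = - \frac{39230}{18 \frac{1}{-6037}} - \frac{7189}{49430} = - \frac{39230}{18 \left(- \frac{1}{6037}\right)} - \frac{7189}{49430} = - \frac{39230}{- \frac{18}{6037}} - \frac{7189}{49430} = \left(-39230\right) \left(- \frac{6037}{18}\right) - \frac{7189}{49430} = \frac{118415755}{9} - \frac{7189}{49430} = \frac{5853290704949}{444870}$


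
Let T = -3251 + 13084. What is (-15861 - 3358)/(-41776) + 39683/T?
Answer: 1846777435/410783408 ≈ 4.4957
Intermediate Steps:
T = 9833
(-15861 - 3358)/(-41776) + 39683/T = (-15861 - 3358)/(-41776) + 39683/9833 = -19219*(-1/41776) + 39683*(1/9833) = 19219/41776 + 39683/9833 = 1846777435/410783408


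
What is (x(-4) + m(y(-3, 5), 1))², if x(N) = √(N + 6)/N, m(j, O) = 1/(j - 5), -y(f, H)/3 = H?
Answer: 51/400 + √2/40 ≈ 0.16286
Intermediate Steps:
y(f, H) = -3*H
m(j, O) = 1/(-5 + j)
x(N) = √(6 + N)/N
(x(-4) + m(y(-3, 5), 1))² = (√(6 - 4)/(-4) + 1/(-5 - 3*5))² = (-√2/4 + 1/(-5 - 15))² = (-√2/4 + 1/(-20))² = (-√2/4 - 1/20)² = (-1/20 - √2/4)²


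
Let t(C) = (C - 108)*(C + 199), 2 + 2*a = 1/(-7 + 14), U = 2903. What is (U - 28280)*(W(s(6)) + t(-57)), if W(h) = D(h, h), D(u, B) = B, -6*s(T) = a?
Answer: 16648217113/28 ≈ 5.9458e+8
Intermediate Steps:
a = -13/14 (a = -1 + 1/(2*(-7 + 14)) = -1 + (1/2)/7 = -1 + (1/2)*(1/7) = -1 + 1/14 = -13/14 ≈ -0.92857)
s(T) = 13/84 (s(T) = -1/6*(-13/14) = 13/84)
t(C) = (-108 + C)*(199 + C)
W(h) = h
(U - 28280)*(W(s(6)) + t(-57)) = (2903 - 28280)*(13/84 + (-21492 + (-57)**2 + 91*(-57))) = -25377*(13/84 + (-21492 + 3249 - 5187)) = -25377*(13/84 - 23430) = -25377*(-1968107/84) = 16648217113/28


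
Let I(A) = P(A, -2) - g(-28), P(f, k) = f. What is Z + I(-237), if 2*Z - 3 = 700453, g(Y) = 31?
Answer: 349960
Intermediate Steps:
Z = 350228 (Z = 3/2 + (1/2)*700453 = 3/2 + 700453/2 = 350228)
I(A) = -31 + A (I(A) = A - 1*31 = A - 31 = -31 + A)
Z + I(-237) = 350228 + (-31 - 237) = 350228 - 268 = 349960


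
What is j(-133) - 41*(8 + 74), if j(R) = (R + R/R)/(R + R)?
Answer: -447080/133 ≈ -3361.5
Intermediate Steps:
j(R) = (1 + R)/(2*R) (j(R) = (R + 1)/((2*R)) = (1 + R)*(1/(2*R)) = (1 + R)/(2*R))
j(-133) - 41*(8 + 74) = (1/2)*(1 - 133)/(-133) - 41*(8 + 74) = (1/2)*(-1/133)*(-132) - 41*82 = 66/133 - 3362 = -447080/133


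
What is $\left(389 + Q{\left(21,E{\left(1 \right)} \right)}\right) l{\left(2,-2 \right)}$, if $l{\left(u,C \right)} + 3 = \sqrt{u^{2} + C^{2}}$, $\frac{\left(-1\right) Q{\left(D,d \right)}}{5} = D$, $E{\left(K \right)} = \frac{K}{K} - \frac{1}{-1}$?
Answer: $-852 + 568 \sqrt{2} \approx -48.727$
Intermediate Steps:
$E{\left(K \right)} = 2$ ($E{\left(K \right)} = 1 - -1 = 1 + 1 = 2$)
$Q{\left(D,d \right)} = - 5 D$
$l{\left(u,C \right)} = -3 + \sqrt{C^{2} + u^{2}}$ ($l{\left(u,C \right)} = -3 + \sqrt{u^{2} + C^{2}} = -3 + \sqrt{C^{2} + u^{2}}$)
$\left(389 + Q{\left(21,E{\left(1 \right)} \right)}\right) l{\left(2,-2 \right)} = \left(389 - 105\right) \left(-3 + \sqrt{\left(-2\right)^{2} + 2^{2}}\right) = \left(389 - 105\right) \left(-3 + \sqrt{4 + 4}\right) = 284 \left(-3 + \sqrt{8}\right) = 284 \left(-3 + 2 \sqrt{2}\right) = -852 + 568 \sqrt{2}$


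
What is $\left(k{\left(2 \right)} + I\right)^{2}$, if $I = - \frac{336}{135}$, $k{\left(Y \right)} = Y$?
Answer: $\frac{484}{2025} \approx 0.23901$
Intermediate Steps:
$I = - \frac{112}{45}$ ($I = \left(-336\right) \frac{1}{135} = - \frac{112}{45} \approx -2.4889$)
$\left(k{\left(2 \right)} + I\right)^{2} = \left(2 - \frac{112}{45}\right)^{2} = \left(- \frac{22}{45}\right)^{2} = \frac{484}{2025}$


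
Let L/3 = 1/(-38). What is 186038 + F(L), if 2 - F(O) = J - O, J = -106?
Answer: 7073545/38 ≈ 1.8615e+5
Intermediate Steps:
L = -3/38 (L = 3/(-38) = 3*(-1/38) = -3/38 ≈ -0.078947)
F(O) = 108 + O (F(O) = 2 - (-106 - O) = 2 + (106 + O) = 108 + O)
186038 + F(L) = 186038 + (108 - 3/38) = 186038 + 4101/38 = 7073545/38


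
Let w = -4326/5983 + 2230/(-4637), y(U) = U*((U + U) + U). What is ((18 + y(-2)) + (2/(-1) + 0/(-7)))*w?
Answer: -935249056/27743171 ≈ -33.711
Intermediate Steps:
y(U) = 3*U² (y(U) = U*(2*U + U) = U*(3*U) = 3*U²)
w = -33401752/27743171 (w = -4326*1/5983 + 2230*(-1/4637) = -4326/5983 - 2230/4637 = -33401752/27743171 ≈ -1.2040)
((18 + y(-2)) + (2/(-1) + 0/(-7)))*w = ((18 + 3*(-2)²) + (2/(-1) + 0/(-7)))*(-33401752/27743171) = ((18 + 3*4) + (2*(-1) + 0*(-⅐)))*(-33401752/27743171) = ((18 + 12) + (-2 + 0))*(-33401752/27743171) = (30 - 2)*(-33401752/27743171) = 28*(-33401752/27743171) = -935249056/27743171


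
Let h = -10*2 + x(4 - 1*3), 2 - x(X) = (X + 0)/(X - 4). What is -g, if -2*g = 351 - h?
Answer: 553/3 ≈ 184.33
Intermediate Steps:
x(X) = 2 - X/(-4 + X) (x(X) = 2 - (X + 0)/(X - 4) = 2 - X/(-4 + X))
h = -53/3 (h = -10*2 + (-8 + (4 - 1*3))/(-4 + (4 - 1*3)) = -20 + (-8 + (4 - 3))/(-4 + (4 - 3)) = -20 + (-8 + 1)/(-4 + 1) = -20 - 7/(-3) = -20 - ⅓*(-7) = -20 + 7/3 = -53/3 ≈ -17.667)
g = -553/3 (g = -(351 - 1*(-53/3))/2 = -(351 + 53/3)/2 = -½*1106/3 = -553/3 ≈ -184.33)
-g = -1*(-553/3) = 553/3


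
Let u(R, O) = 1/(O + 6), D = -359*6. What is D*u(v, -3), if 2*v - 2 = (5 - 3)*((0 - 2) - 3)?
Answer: -718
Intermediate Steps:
D = -2154
v = -4 (v = 1 + ((5 - 3)*((0 - 2) - 3))/2 = 1 + (2*(-2 - 3))/2 = 1 + (2*(-5))/2 = 1 + (1/2)*(-10) = 1 - 5 = -4)
u(R, O) = 1/(6 + O)
D*u(v, -3) = -2154/(6 - 3) = -2154/3 = -2154*1/3 = -718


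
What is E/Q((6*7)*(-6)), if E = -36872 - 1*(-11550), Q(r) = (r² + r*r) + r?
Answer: -12661/63378 ≈ -0.19977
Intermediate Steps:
Q(r) = r + 2*r² (Q(r) = (r² + r²) + r = 2*r² + r = r + 2*r²)
E = -25322 (E = -36872 + 11550 = -25322)
E/Q((6*7)*(-6)) = -25322*(-1/(252*(1 + 2*((6*7)*(-6))))) = -25322*(-1/(252*(1 + 2*(42*(-6))))) = -25322*(-1/(252*(1 + 2*(-252)))) = -25322*(-1/(252*(1 - 504))) = -25322/((-252*(-503))) = -25322/126756 = -25322*1/126756 = -12661/63378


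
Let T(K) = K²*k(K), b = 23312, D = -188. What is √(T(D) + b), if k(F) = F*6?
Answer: 4*I*√2490295 ≈ 6312.3*I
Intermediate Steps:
k(F) = 6*F
T(K) = 6*K³ (T(K) = K²*(6*K) = 6*K³)
√(T(D) + b) = √(6*(-188)³ + 23312) = √(6*(-6644672) + 23312) = √(-39868032 + 23312) = √(-39844720) = 4*I*√2490295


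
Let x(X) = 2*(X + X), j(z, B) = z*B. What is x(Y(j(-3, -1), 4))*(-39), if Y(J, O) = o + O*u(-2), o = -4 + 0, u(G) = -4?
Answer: 3120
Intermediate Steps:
j(z, B) = B*z
o = -4
Y(J, O) = -4 - 4*O (Y(J, O) = -4 + O*(-4) = -4 - 4*O)
x(X) = 4*X (x(X) = 2*(2*X) = 4*X)
x(Y(j(-3, -1), 4))*(-39) = (4*(-4 - 4*4))*(-39) = (4*(-4 - 16))*(-39) = (4*(-20))*(-39) = -80*(-39) = 3120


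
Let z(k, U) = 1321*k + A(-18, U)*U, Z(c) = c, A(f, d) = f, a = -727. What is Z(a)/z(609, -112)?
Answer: -727/806505 ≈ -0.00090142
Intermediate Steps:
z(k, U) = -18*U + 1321*k (z(k, U) = 1321*k - 18*U = -18*U + 1321*k)
Z(a)/z(609, -112) = -727/(-18*(-112) + 1321*609) = -727/(2016 + 804489) = -727/806505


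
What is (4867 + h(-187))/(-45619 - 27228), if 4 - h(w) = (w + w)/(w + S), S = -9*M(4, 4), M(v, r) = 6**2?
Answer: -2488707/37224817 ≈ -0.066856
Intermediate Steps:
M(v, r) = 36
S = -324 (S = -9*36 = -324)
h(w) = 4 - 2*w/(-324 + w) (h(w) = 4 - (w + w)/(w - 324) = 4 - 2*w/(-324 + w))
(4867 + h(-187))/(-45619 - 27228) = (4867 + 2*(-648 - 187)/(-324 - 187))/(-45619 - 27228) = (4867 + 2*(-835)/(-511))/(-72847) = (4867 + 2*(-1/511)*(-835))*(-1/72847) = (4867 + 1670/511)*(-1/72847) = (2488707/511)*(-1/72847) = -2488707/37224817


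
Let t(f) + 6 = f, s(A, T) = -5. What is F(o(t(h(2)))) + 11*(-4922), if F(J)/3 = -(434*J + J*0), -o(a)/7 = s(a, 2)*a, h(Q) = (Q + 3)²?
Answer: -919972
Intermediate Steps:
h(Q) = (3 + Q)²
t(f) = -6 + f
o(a) = 35*a (o(a) = -(-35)*a = 35*a)
F(J) = -1302*J (F(J) = 3*(-(434*J + J*0)) = 3*(-(434*J + 0)) = 3*(-434*J) = -1302*J)
F(o(t(h(2)))) + 11*(-4922) = -45570*(-6 + (3 + 2)²) + 11*(-4922) = -45570*(-6 + 5²) - 54142 = -45570*(-6 + 25) - 54142 = -45570*19 - 54142 = -1302*665 - 54142 = -865830 - 54142 = -919972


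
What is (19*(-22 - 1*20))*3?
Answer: -2394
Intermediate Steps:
(19*(-22 - 1*20))*3 = (19*(-22 - 20))*3 = (19*(-42))*3 = -798*3 = -2394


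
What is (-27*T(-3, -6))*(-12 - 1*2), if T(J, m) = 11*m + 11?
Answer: -20790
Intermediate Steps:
T(J, m) = 11 + 11*m
(-27*T(-3, -6))*(-12 - 1*2) = (-27*(11 + 11*(-6)))*(-12 - 1*2) = (-27*(11 - 66))*(-12 - 2) = -27*(-55)*(-14) = 1485*(-14) = -20790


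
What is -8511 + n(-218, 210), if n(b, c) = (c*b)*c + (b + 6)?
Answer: -9622523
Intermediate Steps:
n(b, c) = 6 + b + b*c**2 (n(b, c) = (b*c)*c + (6 + b) = b*c**2 + (6 + b) = 6 + b + b*c**2)
-8511 + n(-218, 210) = -8511 + (6 - 218 - 218*210**2) = -8511 + (6 - 218 - 218*44100) = -8511 + (6 - 218 - 9613800) = -8511 - 9614012 = -9622523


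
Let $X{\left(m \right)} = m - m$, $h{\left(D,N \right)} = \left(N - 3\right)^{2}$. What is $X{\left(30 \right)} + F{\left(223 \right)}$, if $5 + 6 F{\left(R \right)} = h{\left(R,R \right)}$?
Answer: $\frac{48395}{6} \approx 8065.8$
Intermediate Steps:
$h{\left(D,N \right)} = \left(-3 + N\right)^{2}$
$F{\left(R \right)} = - \frac{5}{6} + \frac{\left(-3 + R\right)^{2}}{6}$
$X{\left(m \right)} = 0$
$X{\left(30 \right)} + F{\left(223 \right)} = 0 - \left(\frac{5}{6} - \frac{\left(-3 + 223\right)^{2}}{6}\right) = 0 - \left(\frac{5}{6} - \frac{220^{2}}{6}\right) = 0 + \left(- \frac{5}{6} + \frac{1}{6} \cdot 48400\right) = 0 + \left(- \frac{5}{6} + \frac{24200}{3}\right) = 0 + \frac{48395}{6} = \frac{48395}{6}$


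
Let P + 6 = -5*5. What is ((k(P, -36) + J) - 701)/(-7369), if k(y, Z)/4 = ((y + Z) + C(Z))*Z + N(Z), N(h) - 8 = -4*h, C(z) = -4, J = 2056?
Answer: -12187/7369 ≈ -1.6538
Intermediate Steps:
P = -31 (P = -6 - 5*5 = -6 - 25 = -31)
N(h) = 8 - 4*h
k(y, Z) = 32 - 16*Z + 4*Z*(-4 + Z + y) (k(y, Z) = 4*(((y + Z) - 4)*Z + (8 - 4*Z)) = 4*(((Z + y) - 4)*Z + (8 - 4*Z)) = 4*((-4 + Z + y)*Z + (8 - 4*Z)) = 4*(Z*(-4 + Z + y) + (8 - 4*Z)) = 4*(8 - 4*Z + Z*(-4 + Z + y)) = 32 - 16*Z + 4*Z*(-4 + Z + y))
((k(P, -36) + J) - 701)/(-7369) = (((32 - 32*(-36) + 4*(-36)² + 4*(-36)*(-31)) + 2056) - 701)/(-7369) = (((32 + 1152 + 4*1296 + 4464) + 2056) - 701)*(-1/7369) = (((32 + 1152 + 5184 + 4464) + 2056) - 701)*(-1/7369) = ((10832 + 2056) - 701)*(-1/7369) = (12888 - 701)*(-1/7369) = 12187*(-1/7369) = -12187/7369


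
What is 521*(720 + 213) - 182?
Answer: 485911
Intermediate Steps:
521*(720 + 213) - 182 = 521*933 - 182 = 486093 - 182 = 485911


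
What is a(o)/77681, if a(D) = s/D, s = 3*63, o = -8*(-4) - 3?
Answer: 189/2252749 ≈ 8.3897e-5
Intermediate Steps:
o = 29 (o = 32 - 3 = 29)
s = 189
a(D) = 189/D
a(o)/77681 = (189/29)/77681 = (189*(1/29))*(1/77681) = (189/29)*(1/77681) = 189/2252749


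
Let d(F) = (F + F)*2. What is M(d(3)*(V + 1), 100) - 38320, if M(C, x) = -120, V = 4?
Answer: -38440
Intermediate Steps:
d(F) = 4*F (d(F) = (2*F)*2 = 4*F)
M(d(3)*(V + 1), 100) - 38320 = -120 - 38320 = -38440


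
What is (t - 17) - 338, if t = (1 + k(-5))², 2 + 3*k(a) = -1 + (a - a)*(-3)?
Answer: -355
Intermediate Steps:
k(a) = -1 (k(a) = -⅔ + (-1 + (a - a)*(-3))/3 = -⅔ + (-1 + 0*(-3))/3 = -⅔ + (-1 + 0)/3 = -⅔ + (⅓)*(-1) = -⅔ - ⅓ = -1)
t = 0 (t = (1 - 1)² = 0² = 0)
(t - 17) - 338 = (0 - 17) - 338 = -17 - 338 = -355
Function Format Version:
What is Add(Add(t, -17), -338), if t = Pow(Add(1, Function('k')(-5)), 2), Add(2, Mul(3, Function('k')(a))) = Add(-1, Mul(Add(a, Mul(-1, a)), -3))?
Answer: -355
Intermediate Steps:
Function('k')(a) = -1 (Function('k')(a) = Add(Rational(-2, 3), Mul(Rational(1, 3), Add(-1, Mul(Add(a, Mul(-1, a)), -3)))) = Add(Rational(-2, 3), Mul(Rational(1, 3), Add(-1, Mul(0, -3)))) = Add(Rational(-2, 3), Mul(Rational(1, 3), Add(-1, 0))) = Add(Rational(-2, 3), Mul(Rational(1, 3), -1)) = Add(Rational(-2, 3), Rational(-1, 3)) = -1)
t = 0 (t = Pow(Add(1, -1), 2) = Pow(0, 2) = 0)
Add(Add(t, -17), -338) = Add(Add(0, -17), -338) = Add(-17, -338) = -355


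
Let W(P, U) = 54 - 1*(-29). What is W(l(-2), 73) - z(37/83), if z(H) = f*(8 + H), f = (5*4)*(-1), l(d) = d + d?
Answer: 20909/83 ≈ 251.92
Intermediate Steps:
l(d) = 2*d
f = -20 (f = 20*(-1) = -20)
z(H) = -160 - 20*H (z(H) = -20*(8 + H) = -160 - 20*H)
W(P, U) = 83 (W(P, U) = 54 + 29 = 83)
W(l(-2), 73) - z(37/83) = 83 - (-160 - 740/83) = 83 - 1*(-14020/83) = 83 + 14020/83 = 20909/83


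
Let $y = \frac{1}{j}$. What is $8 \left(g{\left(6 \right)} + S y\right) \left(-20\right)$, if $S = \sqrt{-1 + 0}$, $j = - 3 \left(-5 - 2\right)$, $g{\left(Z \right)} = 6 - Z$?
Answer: $- \frac{160 i}{21} \approx - 7.619 i$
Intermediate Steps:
$j = 21$ ($j = \left(-3\right) \left(-7\right) = 21$)
$y = \frac{1}{21} \approx 0.047619$
$S = i$ ($S = \sqrt{-1} = i \approx 1.0 i$)
$8 \left(g{\left(6 \right)} + S y\right) \left(-20\right) = 8 \left(\left(6 - 6\right) + i \frac{1}{21}\right) \left(-20\right) = 8 \left(\left(6 - 6\right) + \frac{i}{21}\right) \left(-20\right) = 8 \left(0 + \frac{i}{21}\right) \left(-20\right) = 8 \frac{i}{21} \left(-20\right) = \frac{8 i}{21} \left(-20\right) = - \frac{160 i}{21}$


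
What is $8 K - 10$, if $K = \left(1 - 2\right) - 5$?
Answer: $-58$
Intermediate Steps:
$K = -6$ ($K = -1 - 5 = -6$)
$8 K - 10 = 8 \left(-6\right) - 10 = -48 - 10 = -58$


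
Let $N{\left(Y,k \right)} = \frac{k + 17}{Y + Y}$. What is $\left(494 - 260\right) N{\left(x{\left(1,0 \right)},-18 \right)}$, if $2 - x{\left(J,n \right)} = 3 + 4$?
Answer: $\frac{117}{5} \approx 23.4$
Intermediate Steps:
$x{\left(J,n \right)} = -5$ ($x{\left(J,n \right)} = 2 - \left(3 + 4\right) = 2 - 7 = -5$)
$N{\left(Y,k \right)} = \frac{17 + k}{2 Y}$
$\left(494 - 260\right) N{\left(x{\left(1,0 \right)},-18 \right)} = \left(494 - 260\right) \frac{17 - 18}{2 \left(-5\right)} = 234 \cdot \frac{1}{2} \left(- \frac{1}{5}\right) \left(-1\right) = 234 \cdot \frac{1}{10} = \frac{117}{5}$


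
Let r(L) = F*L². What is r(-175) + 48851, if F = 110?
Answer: 3417601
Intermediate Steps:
r(L) = 110*L²
r(-175) + 48851 = 110*(-175)² + 48851 = 110*30625 + 48851 = 3368750 + 48851 = 3417601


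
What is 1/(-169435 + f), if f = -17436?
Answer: -1/186871 ≈ -5.3513e-6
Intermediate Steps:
1/(-169435 + f) = 1/(-169435 - 17436) = 1/(-186871) = -1/186871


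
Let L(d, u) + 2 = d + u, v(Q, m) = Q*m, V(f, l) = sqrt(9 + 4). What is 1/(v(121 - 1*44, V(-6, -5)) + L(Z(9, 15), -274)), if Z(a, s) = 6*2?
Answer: 24/671 + 7*sqrt(13)/671 ≈ 0.073381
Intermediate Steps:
V(f, l) = sqrt(13)
Z(a, s) = 12
L(d, u) = -2 + d + u (L(d, u) = -2 + (d + u) = -2 + d + u)
1/(v(121 - 1*44, V(-6, -5)) + L(Z(9, 15), -274)) = 1/((121 - 1*44)*sqrt(13) + (-2 + 12 - 274)) = 1/((121 - 44)*sqrt(13) - 264) = 1/(77*sqrt(13) - 264) = 1/(-264 + 77*sqrt(13))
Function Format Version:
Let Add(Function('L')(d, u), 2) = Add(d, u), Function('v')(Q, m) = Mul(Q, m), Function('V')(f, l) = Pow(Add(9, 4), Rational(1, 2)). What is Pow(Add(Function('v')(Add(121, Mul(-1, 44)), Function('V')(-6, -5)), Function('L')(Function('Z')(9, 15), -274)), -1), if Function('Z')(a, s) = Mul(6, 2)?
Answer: Add(Rational(24, 671), Mul(Rational(7, 671), Pow(13, Rational(1, 2)))) ≈ 0.073381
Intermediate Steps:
Function('V')(f, l) = Pow(13, Rational(1, 2))
Function('Z')(a, s) = 12
Function('L')(d, u) = Add(-2, d, u) (Function('L')(d, u) = Add(-2, Add(d, u)) = Add(-2, d, u))
Pow(Add(Function('v')(Add(121, Mul(-1, 44)), Function('V')(-6, -5)), Function('L')(Function('Z')(9, 15), -274)), -1) = Pow(Add(Mul(Add(121, Mul(-1, 44)), Pow(13, Rational(1, 2))), Add(-2, 12, -274)), -1) = Pow(Add(Mul(Add(121, -44), Pow(13, Rational(1, 2))), -264), -1) = Pow(Add(Mul(77, Pow(13, Rational(1, 2))), -264), -1) = Pow(Add(-264, Mul(77, Pow(13, Rational(1, 2)))), -1)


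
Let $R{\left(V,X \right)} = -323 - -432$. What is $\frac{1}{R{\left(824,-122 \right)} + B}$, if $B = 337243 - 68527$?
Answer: $\frac{1}{268825} \approx 3.7199 \cdot 10^{-6}$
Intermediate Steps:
$R{\left(V,X \right)} = 109$ ($R{\left(V,X \right)} = -323 + 432 = 109$)
$B = 268716$ ($B = 337243 - 68527 = 268716$)
$\frac{1}{R{\left(824,-122 \right)} + B} = \frac{1}{109 + 268716} = \frac{1}{268825}$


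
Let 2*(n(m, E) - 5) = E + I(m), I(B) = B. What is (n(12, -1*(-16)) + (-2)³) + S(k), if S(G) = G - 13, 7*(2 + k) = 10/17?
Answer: -466/119 ≈ -3.9160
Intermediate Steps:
k = -228/119 (k = -2 + (10/17)/7 = -2 + (10*(1/17))/7 = -2 + (⅐)*(10/17) = -2 + 10/119 = -228/119 ≈ -1.9160)
S(G) = -13 + G
n(m, E) = 5 + E/2 + m/2 (n(m, E) = 5 + (E + m)/2 = 5 + (E/2 + m/2) = 5 + E/2 + m/2)
(n(12, -1*(-16)) + (-2)³) + S(k) = ((5 + (-1*(-16))/2 + (½)*12) + (-2)³) + (-13 - 228/119) = ((5 + (½)*16 + 6) - 8) - 1775/119 = ((5 + 8 + 6) - 8) - 1775/119 = (19 - 8) - 1775/119 = 11 - 1775/119 = -466/119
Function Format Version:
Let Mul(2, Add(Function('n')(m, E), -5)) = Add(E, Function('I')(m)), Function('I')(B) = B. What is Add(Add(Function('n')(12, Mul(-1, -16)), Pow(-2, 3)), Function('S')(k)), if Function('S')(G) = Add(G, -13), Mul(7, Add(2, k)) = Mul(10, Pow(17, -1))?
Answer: Rational(-466, 119) ≈ -3.9160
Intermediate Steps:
k = Rational(-228, 119) (k = Add(-2, Mul(Rational(1, 7), Mul(10, Pow(17, -1)))) = Add(-2, Mul(Rational(1, 7), Mul(10, Rational(1, 17)))) = Add(-2, Mul(Rational(1, 7), Rational(10, 17))) = Add(-2, Rational(10, 119)) = Rational(-228, 119) ≈ -1.9160)
Function('S')(G) = Add(-13, G)
Function('n')(m, E) = Add(5, Mul(Rational(1, 2), E), Mul(Rational(1, 2), m)) (Function('n')(m, E) = Add(5, Mul(Rational(1, 2), Add(E, m))) = Add(5, Add(Mul(Rational(1, 2), E), Mul(Rational(1, 2), m))) = Add(5, Mul(Rational(1, 2), E), Mul(Rational(1, 2), m)))
Add(Add(Function('n')(12, Mul(-1, -16)), Pow(-2, 3)), Function('S')(k)) = Add(Add(Add(5, Mul(Rational(1, 2), Mul(-1, -16)), Mul(Rational(1, 2), 12)), Pow(-2, 3)), Add(-13, Rational(-228, 119))) = Add(Add(Add(5, Mul(Rational(1, 2), 16), 6), -8), Rational(-1775, 119)) = Add(Add(Add(5, 8, 6), -8), Rational(-1775, 119)) = Add(Add(19, -8), Rational(-1775, 119)) = Add(11, Rational(-1775, 119)) = Rational(-466, 119)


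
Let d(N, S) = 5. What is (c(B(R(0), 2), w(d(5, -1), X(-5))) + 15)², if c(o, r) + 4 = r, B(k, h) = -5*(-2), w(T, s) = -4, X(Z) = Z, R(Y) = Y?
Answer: 49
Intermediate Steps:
B(k, h) = 10
c(o, r) = -4 + r
(c(B(R(0), 2), w(d(5, -1), X(-5))) + 15)² = ((-4 - 4) + 15)² = (-8 + 15)² = 7² = 49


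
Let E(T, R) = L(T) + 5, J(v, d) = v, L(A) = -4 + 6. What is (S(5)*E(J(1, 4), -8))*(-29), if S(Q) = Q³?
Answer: -25375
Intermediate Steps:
L(A) = 2
E(T, R) = 7 (E(T, R) = 2 + 5 = 7)
(S(5)*E(J(1, 4), -8))*(-29) = (5³*7)*(-29) = (125*7)*(-29) = 875*(-29) = -25375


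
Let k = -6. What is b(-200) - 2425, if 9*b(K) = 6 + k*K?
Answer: -2291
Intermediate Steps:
b(K) = 2/3 - 2*K/3 (b(K) = (6 - 6*K)/9 = 2/3 - 2*K/3)
b(-200) - 2425 = (2/3 - 2/3*(-200)) - 2425 = (2/3 + 400/3) - 2425 = 134 - 2425 = -2291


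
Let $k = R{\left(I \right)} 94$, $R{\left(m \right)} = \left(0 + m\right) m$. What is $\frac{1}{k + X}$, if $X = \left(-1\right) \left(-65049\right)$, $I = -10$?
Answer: $\frac{1}{74449} \approx 1.3432 \cdot 10^{-5}$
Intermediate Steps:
$R{\left(m \right)} = m^{2}$ ($R{\left(m \right)} = m m = m^{2}$)
$X = 65049$
$k = 9400$ ($k = \left(-10\right)^{2} \cdot 94 = 100 \cdot 94 = 9400$)
$\frac{1}{k + X} = \frac{1}{9400 + 65049} = \frac{1}{74449}$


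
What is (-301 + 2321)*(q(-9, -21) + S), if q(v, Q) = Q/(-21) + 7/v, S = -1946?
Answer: -35374240/9 ≈ -3.9305e+6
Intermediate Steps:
q(v, Q) = 7/v - Q/21 (q(v, Q) = Q*(-1/21) + 7/v = -Q/21 + 7/v = 7/v - Q/21)
(-301 + 2321)*(q(-9, -21) + S) = (-301 + 2321)*((7/(-9) - 1/21*(-21)) - 1946) = 2020*((7*(-1/9) + 1) - 1946) = 2020*((-7/9 + 1) - 1946) = 2020*(2/9 - 1946) = 2020*(-17512/9) = -35374240/9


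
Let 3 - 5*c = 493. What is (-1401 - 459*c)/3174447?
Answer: 14527/1058149 ≈ 0.013729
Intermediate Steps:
c = -98 (c = ⅗ - ⅕*493 = ⅗ - 493/5 = -98)
(-1401 - 459*c)/3174447 = (-1401 - 459*(-98))/3174447 = (-1401 + 44982)*(1/3174447) = 43581*(1/3174447) = 14527/1058149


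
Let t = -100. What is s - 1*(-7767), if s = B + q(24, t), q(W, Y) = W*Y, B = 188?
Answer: 5555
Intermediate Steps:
s = -2212 (s = 188 + 24*(-100) = 188 - 2400 = -2212)
s - 1*(-7767) = -2212 - 1*(-7767) = -2212 + 7767 = 5555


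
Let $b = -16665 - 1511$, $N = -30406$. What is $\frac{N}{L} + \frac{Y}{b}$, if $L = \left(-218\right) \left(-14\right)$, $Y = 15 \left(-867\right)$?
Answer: $- \frac{128242049}{13868288} \approx -9.2471$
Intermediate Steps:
$Y = -13005$
$L = 3052$
$b = -18176$
$\frac{N}{L} + \frac{Y}{b} = - \frac{30406}{3052} - \frac{13005}{-18176} = \left(-30406\right) \frac{1}{3052} - - \frac{13005}{18176} = - \frac{15203}{1526} + \frac{13005}{18176} = - \frac{128242049}{13868288}$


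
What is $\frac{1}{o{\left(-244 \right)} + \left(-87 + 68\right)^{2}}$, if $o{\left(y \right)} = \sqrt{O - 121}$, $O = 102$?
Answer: $\frac{19}{6860} - \frac{i \sqrt{19}}{130340} \approx 0.0027697 - 3.3443 \cdot 10^{-5} i$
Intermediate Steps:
$o{\left(y \right)} = i \sqrt{19}$ ($o{\left(y \right)} = \sqrt{102 - 121} = \sqrt{-19} = i \sqrt{19}$)
$\frac{1}{o{\left(-244 \right)} + \left(-87 + 68\right)^{2}} = \frac{1}{i \sqrt{19} + \left(-87 + 68\right)^{2}} = \frac{1}{i \sqrt{19} + \left(-19\right)^{2}} = \frac{1}{i \sqrt{19} + 361} = \frac{1}{361 + i \sqrt{19}}$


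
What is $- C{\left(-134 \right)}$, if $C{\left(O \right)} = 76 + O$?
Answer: $58$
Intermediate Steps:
$- C{\left(-134 \right)} = - (76 - 134) = \left(-1\right) \left(-58\right) = 58$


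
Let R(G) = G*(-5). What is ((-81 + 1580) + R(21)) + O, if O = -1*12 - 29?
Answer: 1353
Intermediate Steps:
R(G) = -5*G
O = -41 (O = -12 - 29 = -41)
((-81 + 1580) + R(21)) + O = ((-81 + 1580) - 5*21) - 41 = (1499 - 105) - 41 = 1394 - 41 = 1353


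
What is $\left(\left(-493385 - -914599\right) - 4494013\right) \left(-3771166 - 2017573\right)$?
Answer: $23576370410461$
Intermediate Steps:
$\left(\left(-493385 - -914599\right) - 4494013\right) \left(-3771166 - 2017573\right) = \left(\left(-493385 + 914599\right) - 4494013\right) \left(-5788739\right) = \left(421214 - 4494013\right) \left(-5788739\right) = \left(-4072799\right) \left(-5788739\right) = 23576370410461$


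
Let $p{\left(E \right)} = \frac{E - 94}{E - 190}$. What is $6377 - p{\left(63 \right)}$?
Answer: $\frac{809848}{127} \approx 6376.8$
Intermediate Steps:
$p{\left(E \right)} = \frac{-94 + E}{-190 + E}$
$6377 - p{\left(63 \right)} = 6377 - \frac{-94 + 63}{-190 + 63} = 6377 - \frac{1}{-127} \left(-31\right) = 6377 - \left(- \frac{1}{127}\right) \left(-31\right) = 6377 - \frac{31}{127} = \frac{809848}{127}$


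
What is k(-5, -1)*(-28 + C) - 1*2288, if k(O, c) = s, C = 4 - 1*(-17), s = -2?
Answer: -2274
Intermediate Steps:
C = 21 (C = 4 + 17 = 21)
k(O, c) = -2
k(-5, -1)*(-28 + C) - 1*2288 = -2*(-28 + 21) - 1*2288 = -2*(-7) - 2288 = 14 - 2288 = -2274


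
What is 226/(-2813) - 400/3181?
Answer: -1844106/8948153 ≈ -0.20609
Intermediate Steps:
226/(-2813) - 400/3181 = 226*(-1/2813) - 400*1/3181 = -226/2813 - 400/3181 = -1844106/8948153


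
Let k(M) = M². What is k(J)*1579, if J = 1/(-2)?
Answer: 1579/4 ≈ 394.75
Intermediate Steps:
J = -½ (J = 1*(-½) = -½ ≈ -0.50000)
k(J)*1579 = (-½)²*1579 = (¼)*1579 = 1579/4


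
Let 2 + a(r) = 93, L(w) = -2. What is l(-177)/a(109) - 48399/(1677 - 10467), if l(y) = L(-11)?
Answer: 1462243/266630 ≈ 5.4842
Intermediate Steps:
a(r) = 91 (a(r) = -2 + 93 = 91)
l(y) = -2
l(-177)/a(109) - 48399/(1677 - 10467) = -2/91 - 48399/(1677 - 10467) = -2*1/91 - 48399/(-8790) = -2/91 - 48399*(-1/8790) = -2/91 + 16133/2930 = 1462243/266630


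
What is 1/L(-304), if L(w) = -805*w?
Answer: 1/244720 ≈ 4.0863e-6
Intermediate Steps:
1/L(-304) = 1/(-805*(-304)) = 1/244720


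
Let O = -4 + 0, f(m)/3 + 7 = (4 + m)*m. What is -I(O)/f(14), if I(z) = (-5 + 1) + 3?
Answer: 1/735 ≈ 0.0013605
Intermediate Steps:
f(m) = -21 + 3*m*(4 + m) (f(m) = -21 + 3*((4 + m)*m) = -21 + 3*(m*(4 + m)) = -21 + 3*m*(4 + m))
O = -4
I(z) = -1 (I(z) = -4 + 3 = -1)
-I(O)/f(14) = -(-1)/(-21 + 3*14² + 12*14) = -(-1)/(-21 + 3*196 + 168) = -(-1)/(-21 + 588 + 168) = -(-1)/735 = -1*(-1/735) = 1/735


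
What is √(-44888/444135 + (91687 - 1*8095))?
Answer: 4*√1030562194255770/444135 ≈ 289.12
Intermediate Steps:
√(-44888/444135 + (91687 - 1*8095)) = √(-44888*1/444135 + (91687 - 8095)) = √(-44888/444135 + 83592) = √(37126088032/444135) = 4*√1030562194255770/444135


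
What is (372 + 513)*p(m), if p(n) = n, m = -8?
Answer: -7080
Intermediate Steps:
(372 + 513)*p(m) = (372 + 513)*(-8) = 885*(-8) = -7080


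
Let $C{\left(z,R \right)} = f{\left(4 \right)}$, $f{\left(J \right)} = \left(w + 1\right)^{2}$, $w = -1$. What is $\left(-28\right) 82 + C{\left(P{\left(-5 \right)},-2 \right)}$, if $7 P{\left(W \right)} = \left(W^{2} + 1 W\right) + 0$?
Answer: $-2296$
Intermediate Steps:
$P{\left(W \right)} = \frac{W}{7} + \frac{W^{2}}{7}$ ($P{\left(W \right)} = \frac{\left(W^{2} + 1 W\right) + 0}{7} = \frac{\left(W^{2} + W\right) + 0}{7} = \frac{\left(W + W^{2}\right) + 0}{7} = \frac{W + W^{2}}{7} = \frac{W}{7} + \frac{W^{2}}{7}$)
$f{\left(J \right)} = 0$ ($f{\left(J \right)} = \left(-1 + 1\right)^{2} = 0^{2} = 0$)
$C{\left(z,R \right)} = 0$
$\left(-28\right) 82 + C{\left(P{\left(-5 \right)},-2 \right)} = \left(-28\right) 82 + 0 = -2296 + 0 = -2296$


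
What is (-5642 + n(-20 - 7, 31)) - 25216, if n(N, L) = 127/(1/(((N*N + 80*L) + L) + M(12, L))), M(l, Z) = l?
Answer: 382146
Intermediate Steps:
n(N, L) = 1524 + 127*N² + 10287*L (n(N, L) = 127/(1/(((N*N + 80*L) + L) + 12)) = 127/(1/(((N² + 80*L) + L) + 12)) = 127/(1/((N² + 81*L) + 12)) = 127/(1/(12 + N² + 81*L)) = 127*(12 + N² + 81*L) = 1524 + 127*N² + 10287*L)
(-5642 + n(-20 - 7, 31)) - 25216 = (-5642 + (1524 + 127*(-20 - 7)² + 10287*31)) - 25216 = (-5642 + (1524 + 127*(-27)² + 318897)) - 25216 = (-5642 + (1524 + 127*729 + 318897)) - 25216 = (-5642 + (1524 + 92583 + 318897)) - 25216 = (-5642 + 413004) - 25216 = 407362 - 25216 = 382146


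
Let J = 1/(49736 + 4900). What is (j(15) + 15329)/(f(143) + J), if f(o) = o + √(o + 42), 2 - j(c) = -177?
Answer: 6619873310494512/60489929964841 - 46292814427968*√185/60489929964841 ≈ 99.028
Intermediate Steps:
j(c) = 179 (j(c) = 2 - 1*(-177) = 2 + 177 = 179)
J = 1/54636 ≈ 1.8303e-5
f(o) = o + √(42 + o)
(j(15) + 15329)/(f(143) + J) = (179 + 15329)/((143 + √(42 + 143)) + 1/54636) = 15508/((143 + √185) + 1/54636) = 15508/(7812949/54636 + √185)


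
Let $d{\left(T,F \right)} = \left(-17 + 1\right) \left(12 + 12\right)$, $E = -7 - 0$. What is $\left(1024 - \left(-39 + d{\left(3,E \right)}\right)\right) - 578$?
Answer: $869$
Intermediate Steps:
$E = -7$ ($E = -7 + 0 = -7$)
$d{\left(T,F \right)} = -384$ ($d{\left(T,F \right)} = \left(-16\right) 24 = -384$)
$\left(1024 - \left(-39 + d{\left(3,E \right)}\right)\right) - 578 = \left(1024 + \left(39 - -384\right)\right) - 578 = \left(1024 + \left(39 + 384\right)\right) - 578 = \left(1024 + 423\right) - 578 = 1447 - 578 = 869$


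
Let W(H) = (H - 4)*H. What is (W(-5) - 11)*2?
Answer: 68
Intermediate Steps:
W(H) = H*(-4 + H) (W(H) = (-4 + H)*H = H*(-4 + H))
(W(-5) - 11)*2 = (-5*(-4 - 5) - 11)*2 = (-5*(-9) - 11)*2 = (45 - 11)*2 = 34*2 = 68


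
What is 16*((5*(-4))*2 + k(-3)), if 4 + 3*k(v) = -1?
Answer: -2000/3 ≈ -666.67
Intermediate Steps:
k(v) = -5/3 (k(v) = -4/3 + (⅓)*(-1) = -4/3 - ⅓ = -5/3)
16*((5*(-4))*2 + k(-3)) = 16*((5*(-4))*2 - 5/3) = 16*(-20*2 - 5/3) = 16*(-40 - 5/3) = 16*(-125/3) = -2000/3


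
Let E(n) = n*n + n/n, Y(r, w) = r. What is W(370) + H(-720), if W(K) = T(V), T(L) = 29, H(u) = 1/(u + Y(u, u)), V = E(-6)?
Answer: 41759/1440 ≈ 28.999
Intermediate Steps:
E(n) = 1 + n² (E(n) = n² + 1 = 1 + n²)
V = 37 (V = 1 + (-6)² = 1 + 36 = 37)
H(u) = 1/(2*u) (H(u) = 1/(u + u) = 1/(2*u))
W(K) = 29
W(370) + H(-720) = 29 + (½)/(-720) = 29 + (½)*(-1/720) = 29 - 1/1440 = 41759/1440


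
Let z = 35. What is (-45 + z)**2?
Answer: 100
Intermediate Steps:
(-45 + z)**2 = (-45 + 35)**2 = (-10)**2 = 100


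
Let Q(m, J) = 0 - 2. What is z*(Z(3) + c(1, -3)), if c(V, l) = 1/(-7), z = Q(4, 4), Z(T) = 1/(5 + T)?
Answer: 1/28 ≈ 0.035714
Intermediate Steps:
Q(m, J) = -2
z = -2
c(V, l) = -⅐
z*(Z(3) + c(1, -3)) = -2*(1/(5 + 3) - ⅐) = -2*(1/8 - ⅐) = -2*(⅛ - ⅐) = -2*(-1/56) = 1/28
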